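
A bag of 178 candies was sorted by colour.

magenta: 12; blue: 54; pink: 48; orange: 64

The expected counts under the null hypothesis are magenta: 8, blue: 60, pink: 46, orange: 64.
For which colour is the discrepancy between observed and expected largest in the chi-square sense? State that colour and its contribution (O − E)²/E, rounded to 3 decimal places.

magenta, 2.000

cat          O        E   (O−E)²/E
magenta     12        8     2.0000
blue        54       60     0.6000
pink        48       46     0.0870
orange      64       64     0.0000
The largest term is for magenta: 2.000.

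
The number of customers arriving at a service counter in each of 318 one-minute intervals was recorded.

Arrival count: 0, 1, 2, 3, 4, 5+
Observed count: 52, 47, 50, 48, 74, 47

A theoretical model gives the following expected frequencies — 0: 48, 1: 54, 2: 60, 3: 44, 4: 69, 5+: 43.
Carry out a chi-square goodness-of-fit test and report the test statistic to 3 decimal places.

cat         O        E   (O−E)²/E
0          52       48     0.3333
1          47       54     0.9074
2          50       60     1.6667
3          48       44     0.3636
4          74       69     0.3623
5+         47       43     0.3721
Sum = 4.005

4.005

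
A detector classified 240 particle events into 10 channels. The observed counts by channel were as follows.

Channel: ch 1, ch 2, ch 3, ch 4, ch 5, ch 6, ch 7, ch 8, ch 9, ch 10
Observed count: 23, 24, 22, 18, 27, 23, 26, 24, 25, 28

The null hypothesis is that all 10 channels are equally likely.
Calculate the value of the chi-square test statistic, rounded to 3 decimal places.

3.000

Under H₀ each category has probability 1/10, so each expected count is 240/10 = 24.
ch 1: (23 − 24)²/24 = 1/24 = 0.0417
ch 2: (24 − 24)²/24 = 0/24 = 0.0000
ch 3: (22 − 24)²/24 = 4/24 = 0.1667
ch 4: (18 − 24)²/24 = 36/24 = 1.5000
ch 5: (27 − 24)²/24 = 9/24 = 0.3750
ch 6: (23 − 24)²/24 = 1/24 = 0.0417
ch 7: (26 − 24)²/24 = 4/24 = 0.1667
ch 8: (24 − 24)²/24 = 0/24 = 0.0000
ch 9: (25 − 24)²/24 = 1/24 = 0.0417
ch 10: (28 − 24)²/24 = 16/24 = 0.6667
Sum = 3.000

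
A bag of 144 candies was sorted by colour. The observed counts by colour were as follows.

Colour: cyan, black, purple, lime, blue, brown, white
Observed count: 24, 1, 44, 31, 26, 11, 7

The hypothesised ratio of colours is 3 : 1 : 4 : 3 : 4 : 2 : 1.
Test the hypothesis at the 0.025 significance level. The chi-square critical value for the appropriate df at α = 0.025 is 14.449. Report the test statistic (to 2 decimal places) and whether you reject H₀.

15.48; reject

Ratio total = 18. Expected counts: 144×3/18 = 24, 144×1/18 = 8, 144×4/18 = 32, 144×3/18 = 24, 144×4/18 = 32, 144×2/18 = 16, 144×1/18 = 8.
cat         O        E   (O−E)²/E
cyan       24       24      0.000
black       1        8      6.125
purple     44       32      4.500
lime       31       24      2.042
blue       26       32      1.125
brown      11       16      1.563
white       7        8      0.125
Sum = 15.48
df = 6. Since 15.48 > 14.449, we reject H₀.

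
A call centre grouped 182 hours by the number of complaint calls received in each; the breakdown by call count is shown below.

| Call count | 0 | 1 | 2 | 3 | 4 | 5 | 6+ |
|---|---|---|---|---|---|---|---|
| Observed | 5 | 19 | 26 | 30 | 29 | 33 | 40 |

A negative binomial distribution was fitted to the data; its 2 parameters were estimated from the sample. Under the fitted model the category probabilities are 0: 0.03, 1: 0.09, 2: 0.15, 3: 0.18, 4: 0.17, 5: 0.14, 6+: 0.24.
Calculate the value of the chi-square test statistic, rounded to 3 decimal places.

Expected counts E_i = n·p_i: 182×0.03 = 5.46, 182×0.09 = 16.38, 182×0.15 = 27.3, 182×0.18 = 32.76, 182×0.17 = 30.94, 182×0.14 = 25.48, 182×0.24 = 43.68.
cat         O        E   (O−E)²/E
0           5     5.46     0.0388
1          19    16.38     0.4191
2          26     27.3     0.0619
3          30    32.76     0.2325
4          29    30.94     0.1216
5          33    25.48     2.2194
6+         40    43.68     0.3100
Sum = 3.403

3.403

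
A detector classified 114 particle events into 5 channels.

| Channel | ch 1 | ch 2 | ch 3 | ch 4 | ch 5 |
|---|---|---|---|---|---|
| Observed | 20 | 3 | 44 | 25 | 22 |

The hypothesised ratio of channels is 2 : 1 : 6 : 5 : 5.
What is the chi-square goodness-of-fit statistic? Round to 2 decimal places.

11.58

Ratio total = 19. Expected counts: 114×2/19 = 12, 114×1/19 = 6, 114×6/19 = 36, 114×5/19 = 30, 114×5/19 = 30.
ch 1: (20 − 12)²/12 = 64/12 = 5.333
ch 2: (3 − 6)²/6 = 9/6 = 1.500
ch 3: (44 − 36)²/36 = 64/36 = 1.778
ch 4: (25 − 30)²/30 = 25/30 = 0.833
ch 5: (22 − 30)²/30 = 64/30 = 2.133
Sum = 11.58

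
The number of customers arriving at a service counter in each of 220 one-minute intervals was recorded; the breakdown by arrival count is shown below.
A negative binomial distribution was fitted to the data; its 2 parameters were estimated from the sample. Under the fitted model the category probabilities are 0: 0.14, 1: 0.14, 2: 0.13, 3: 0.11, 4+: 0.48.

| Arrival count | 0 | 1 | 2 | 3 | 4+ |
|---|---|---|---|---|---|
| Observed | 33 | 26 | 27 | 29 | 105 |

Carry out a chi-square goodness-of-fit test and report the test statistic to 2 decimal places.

Expected counts E_i = n·p_i: 220×0.14 = 30.8, 220×0.14 = 30.8, 220×0.13 = 28.6, 220×0.11 = 24.2, 220×0.48 = 105.6.
0: (33 − 30.8)²/30.8 = 4.84/30.8 = 0.157
1: (26 − 30.8)²/30.8 = 23.04/30.8 = 0.748
2: (27 − 28.6)²/28.6 = 2.56/28.6 = 0.090
3: (29 − 24.2)²/24.2 = 23.04/24.2 = 0.952
4+: (105 − 105.6)²/105.6 = 0.36/105.6 = 0.003
Sum = 1.95

1.95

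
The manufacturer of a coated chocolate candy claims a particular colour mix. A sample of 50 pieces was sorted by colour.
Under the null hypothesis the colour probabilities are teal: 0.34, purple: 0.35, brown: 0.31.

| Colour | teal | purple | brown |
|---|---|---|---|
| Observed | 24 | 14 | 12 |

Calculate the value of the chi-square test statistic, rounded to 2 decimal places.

4.37

Expected counts E_i = n·p_i: 50×0.34 = 17, 50×0.35 = 17.5, 50×0.31 = 15.5.
χ² = (24−17)²/17 + (14−17.5)²/17.5 + (12−15.5)²/15.5
   = 2.882 + 0.700 + 0.790
Sum = 4.37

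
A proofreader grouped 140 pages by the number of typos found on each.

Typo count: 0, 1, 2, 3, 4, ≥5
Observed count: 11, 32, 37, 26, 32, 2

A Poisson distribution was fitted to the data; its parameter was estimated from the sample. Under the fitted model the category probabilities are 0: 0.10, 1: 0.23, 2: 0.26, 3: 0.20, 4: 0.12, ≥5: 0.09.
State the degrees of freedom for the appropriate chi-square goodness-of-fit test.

4

There are k = 6 categories and 1 parameter estimated from the data, so df = 6 − 1 − 1 = 4.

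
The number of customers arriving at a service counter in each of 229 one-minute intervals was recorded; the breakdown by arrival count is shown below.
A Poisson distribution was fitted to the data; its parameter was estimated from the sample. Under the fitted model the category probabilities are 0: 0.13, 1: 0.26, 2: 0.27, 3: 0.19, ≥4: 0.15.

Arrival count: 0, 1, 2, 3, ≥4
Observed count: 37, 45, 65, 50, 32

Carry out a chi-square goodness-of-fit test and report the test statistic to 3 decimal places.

Expected counts E_i = n·p_i: 229×0.13 = 29.77, 229×0.26 = 59.54, 229×0.27 = 61.83, 229×0.19 = 43.51, 229×0.15 = 34.35.
0: (37 − 29.77)²/29.77 = 52.2729/29.77 = 1.7559
1: (45 − 59.54)²/59.54 = 211.4116/59.54 = 3.5507
2: (65 − 61.83)²/61.83 = 10.0489/61.83 = 0.1625
3: (50 − 43.51)²/43.51 = 42.1201/43.51 = 0.9681
≥4: (32 − 34.35)²/34.35 = 5.5225/34.35 = 0.1608
Sum = 6.598

6.598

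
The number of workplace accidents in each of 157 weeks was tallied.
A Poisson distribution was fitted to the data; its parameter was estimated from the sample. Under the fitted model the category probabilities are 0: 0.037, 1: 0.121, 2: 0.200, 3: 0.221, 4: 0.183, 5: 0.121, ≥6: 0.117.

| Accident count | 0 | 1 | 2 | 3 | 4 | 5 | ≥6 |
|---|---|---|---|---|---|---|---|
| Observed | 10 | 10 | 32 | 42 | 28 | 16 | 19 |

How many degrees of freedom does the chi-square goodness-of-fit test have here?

There are k = 7 categories and 1 parameter estimated from the data, so df = 7 − 1 − 1 = 5.

5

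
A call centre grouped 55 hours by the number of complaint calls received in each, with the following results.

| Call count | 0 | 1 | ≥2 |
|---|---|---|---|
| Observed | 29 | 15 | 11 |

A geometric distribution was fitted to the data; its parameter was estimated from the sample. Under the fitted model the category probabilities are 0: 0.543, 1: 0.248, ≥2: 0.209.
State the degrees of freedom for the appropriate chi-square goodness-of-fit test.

There are k = 3 categories and 1 parameter estimated from the data, so df = 3 − 1 − 1 = 1.

1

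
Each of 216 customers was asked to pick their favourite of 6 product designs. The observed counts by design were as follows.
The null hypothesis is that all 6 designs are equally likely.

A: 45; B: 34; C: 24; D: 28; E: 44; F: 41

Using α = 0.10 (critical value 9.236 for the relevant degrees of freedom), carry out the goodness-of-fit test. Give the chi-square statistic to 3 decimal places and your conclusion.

10.611; reject

Under H₀ each category has probability 1/6, so each expected count is 216/6 = 36.
cat         O        E   (O−E)²/E
A          45       36     2.2500
B          34       36     0.1111
C          24       36     4.0000
D          28       36     1.7778
E          44       36     1.7778
F          41       36     0.6944
Sum = 10.611
df = 5. Since 10.611 > 9.236, we reject H₀.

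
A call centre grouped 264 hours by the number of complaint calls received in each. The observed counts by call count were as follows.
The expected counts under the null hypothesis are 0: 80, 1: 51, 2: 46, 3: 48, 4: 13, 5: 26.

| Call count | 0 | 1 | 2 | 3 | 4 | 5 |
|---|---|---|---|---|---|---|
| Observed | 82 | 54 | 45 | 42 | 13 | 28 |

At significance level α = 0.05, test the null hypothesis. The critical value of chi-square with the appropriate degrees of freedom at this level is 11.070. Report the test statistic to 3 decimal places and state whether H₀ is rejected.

1.152; do not reject

χ² = (82−80)²/80 + (54−51)²/51 + (45−46)²/46 + (42−48)²/48 + (13−13)²/13 + (28−26)²/26
   = 0.0500 + 0.1765 + 0.0217 + 0.7500 + 0.0000 + 0.1538
Sum = 1.152
df = 5. Since 1.152 < 11.070, we do not reject H₀.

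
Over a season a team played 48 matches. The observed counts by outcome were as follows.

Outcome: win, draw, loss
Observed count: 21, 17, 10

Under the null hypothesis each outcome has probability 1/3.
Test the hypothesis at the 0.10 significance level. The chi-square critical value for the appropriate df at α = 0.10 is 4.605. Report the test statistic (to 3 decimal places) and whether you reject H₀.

Under H₀ each category has probability 1/3, so each expected count is 48/3 = 16.
cat         O        E   (O−E)²/E
win        21       16     1.5625
draw       17       16     0.0625
loss       10       16     2.2500
Sum = 3.875
df = 2. Since 3.875 < 4.605, we do not reject H₀.

3.875; do not reject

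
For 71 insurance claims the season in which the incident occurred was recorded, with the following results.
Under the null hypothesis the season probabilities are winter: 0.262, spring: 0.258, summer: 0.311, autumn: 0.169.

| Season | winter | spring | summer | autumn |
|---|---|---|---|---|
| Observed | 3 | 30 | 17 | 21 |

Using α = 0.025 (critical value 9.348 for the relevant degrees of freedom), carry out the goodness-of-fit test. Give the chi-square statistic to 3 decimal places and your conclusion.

28.457; reject

Expected counts E_i = n·p_i: 71×0.262 = 18.602, 71×0.258 = 18.318, 71×0.311 = 22.081, 71×0.169 = 11.999.
χ² = (3−18.602)²/18.602 + (30−18.318)²/18.318 + (17−22.081)²/22.081 + (21−11.999)²/11.999
   = 13.0858 + 7.4500 + 1.1692 + 6.7521
Sum = 28.457
df = 3. Since 28.457 > 9.348, we reject H₀.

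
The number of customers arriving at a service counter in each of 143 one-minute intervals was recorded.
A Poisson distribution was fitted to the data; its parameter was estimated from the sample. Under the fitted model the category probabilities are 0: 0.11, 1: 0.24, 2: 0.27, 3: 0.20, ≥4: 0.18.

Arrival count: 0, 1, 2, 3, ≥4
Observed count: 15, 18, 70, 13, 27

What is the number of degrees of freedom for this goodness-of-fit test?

3

There are k = 5 categories and 1 parameter estimated from the data, so df = 5 − 1 − 1 = 3.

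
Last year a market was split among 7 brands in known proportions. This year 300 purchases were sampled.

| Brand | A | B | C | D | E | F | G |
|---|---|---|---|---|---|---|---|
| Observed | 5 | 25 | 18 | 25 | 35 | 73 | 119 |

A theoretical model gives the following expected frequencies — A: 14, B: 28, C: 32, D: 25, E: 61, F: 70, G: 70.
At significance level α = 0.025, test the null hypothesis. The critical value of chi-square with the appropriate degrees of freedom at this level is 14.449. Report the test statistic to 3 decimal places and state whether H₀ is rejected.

cat         O        E   (O−E)²/E
A           5       14     5.7857
B          25       28     0.3214
C          18       32     6.1250
D          25       25     0.0000
E          35       61    11.0820
F          73       70     0.1286
G         119       70    34.3000
Sum = 57.743
df = 6. Since 57.743 > 14.449, we reject H₀.

57.743; reject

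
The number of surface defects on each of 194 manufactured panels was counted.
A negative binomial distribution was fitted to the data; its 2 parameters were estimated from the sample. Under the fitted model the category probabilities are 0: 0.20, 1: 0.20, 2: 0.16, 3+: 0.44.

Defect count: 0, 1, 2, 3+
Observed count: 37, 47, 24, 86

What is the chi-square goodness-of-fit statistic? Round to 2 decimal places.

Expected counts E_i = n·p_i: 194×0.20 = 38.8, 194×0.20 = 38.8, 194×0.16 = 31.04, 194×0.44 = 85.36.
cat         O        E   (O−E)²/E
0          37     38.8      0.084
1          47     38.8      1.733
2          24    31.04      1.597
3+         86    85.36      0.005
Sum = 3.42

3.42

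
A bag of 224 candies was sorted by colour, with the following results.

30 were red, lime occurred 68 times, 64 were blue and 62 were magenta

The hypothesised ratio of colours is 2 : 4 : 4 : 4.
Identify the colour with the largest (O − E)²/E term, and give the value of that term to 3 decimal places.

lime, 0.250

Ratio total = 14. Expected counts: 224×2/14 = 32, 224×4/14 = 64, 224×4/14 = 64, 224×4/14 = 64.
χ² = (30−32)²/32 + (68−64)²/64 + (64−64)²/64 + (62−64)²/64
   = 0.1250 + 0.2500 + 0.0000 + 0.0625
The largest term is for lime: 0.250.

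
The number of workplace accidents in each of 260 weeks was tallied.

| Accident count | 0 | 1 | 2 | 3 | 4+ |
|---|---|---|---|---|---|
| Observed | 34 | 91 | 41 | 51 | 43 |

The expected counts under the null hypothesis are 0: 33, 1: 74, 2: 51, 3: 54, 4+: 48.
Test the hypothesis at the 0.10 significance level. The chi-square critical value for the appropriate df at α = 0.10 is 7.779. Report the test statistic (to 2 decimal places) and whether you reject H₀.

cat         O        E   (O−E)²/E
0          34       33      0.030
1          91       74      3.905
2          41       51      1.961
3          51       54      0.167
4+         43       48      0.521
Sum = 6.58
df = 4. Since 6.58 < 7.779, we do not reject H₀.

6.58; do not reject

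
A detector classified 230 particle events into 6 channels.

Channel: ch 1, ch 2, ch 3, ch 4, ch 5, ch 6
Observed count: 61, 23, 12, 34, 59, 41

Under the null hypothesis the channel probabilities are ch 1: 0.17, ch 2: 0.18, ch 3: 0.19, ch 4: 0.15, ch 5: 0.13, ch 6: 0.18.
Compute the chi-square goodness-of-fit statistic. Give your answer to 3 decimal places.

Expected counts E_i = n·p_i: 230×0.17 = 39.1, 230×0.18 = 41.4, 230×0.19 = 43.7, 230×0.15 = 34.5, 230×0.13 = 29.9, 230×0.18 = 41.4.
ch 1: (61 − 39.1)²/39.1 = 479.61/39.1 = 12.2662
ch 2: (23 − 41.4)²/41.4 = 338.56/41.4 = 8.1778
ch 3: (12 − 43.7)²/43.7 = 1004.89/43.7 = 22.9952
ch 4: (34 − 34.5)²/34.5 = 0.25/34.5 = 0.0072
ch 5: (59 − 29.9)²/29.9 = 846.81/29.9 = 28.3214
ch 6: (41 − 41.4)²/41.4 = 0.16/41.4 = 0.0039
Sum = 71.772

71.772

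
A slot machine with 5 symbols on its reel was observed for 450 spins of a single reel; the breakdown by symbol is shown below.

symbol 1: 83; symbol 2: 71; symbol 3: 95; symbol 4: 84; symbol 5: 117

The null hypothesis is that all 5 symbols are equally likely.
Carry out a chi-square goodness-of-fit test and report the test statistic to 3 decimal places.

13.333

Expected count for each of the 5 categories: 450/5 = 90.
cat           O        E   (O−E)²/E
symbol 1     83       90     0.5444
symbol 2     71       90     4.0111
symbol 3     95       90     0.2778
symbol 4     84       90     0.4000
symbol 5    117       90     8.1000
Sum = 13.333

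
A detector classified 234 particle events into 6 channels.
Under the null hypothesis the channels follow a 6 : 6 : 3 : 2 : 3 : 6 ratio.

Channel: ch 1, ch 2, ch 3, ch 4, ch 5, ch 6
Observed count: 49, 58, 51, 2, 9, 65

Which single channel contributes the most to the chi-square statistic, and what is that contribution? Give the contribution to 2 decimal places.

ch 3, 21.33

Ratio total = 26. Expected counts: 234×6/26 = 54, 234×6/26 = 54, 234×3/26 = 27, 234×2/26 = 18, 234×3/26 = 27, 234×6/26 = 54.
ch 1: (49 − 54)²/54 = 25/54 = 0.463
ch 2: (58 − 54)²/54 = 16/54 = 0.296
ch 3: (51 − 27)²/27 = 576/27 = 21.333
ch 4: (2 − 18)²/18 = 256/18 = 14.222
ch 5: (9 − 27)²/27 = 324/27 = 12.000
ch 6: (65 − 54)²/54 = 121/54 = 2.241
The largest term is for ch 3: 21.33.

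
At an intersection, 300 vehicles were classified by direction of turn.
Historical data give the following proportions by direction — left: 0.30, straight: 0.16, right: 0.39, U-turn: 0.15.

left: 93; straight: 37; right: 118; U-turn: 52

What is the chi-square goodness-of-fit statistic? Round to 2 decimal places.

Expected counts E_i = n·p_i: 300×0.30 = 90, 300×0.16 = 48, 300×0.39 = 117, 300×0.15 = 45.
χ² = (93−90)²/90 + (37−48)²/48 + (118−117)²/117 + (52−45)²/45
   = 0.100 + 2.521 + 0.009 + 1.089
Sum = 3.72

3.72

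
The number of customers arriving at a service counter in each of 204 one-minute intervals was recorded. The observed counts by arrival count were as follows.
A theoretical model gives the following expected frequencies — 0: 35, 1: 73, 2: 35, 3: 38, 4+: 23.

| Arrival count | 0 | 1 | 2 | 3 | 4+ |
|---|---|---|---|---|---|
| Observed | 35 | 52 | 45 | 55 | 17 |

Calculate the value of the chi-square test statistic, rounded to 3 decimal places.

χ² = (35−35)²/35 + (52−73)²/73 + (45−35)²/35 + (55−38)²/38 + (17−23)²/23
   = 0.0000 + 6.0411 + 2.8571 + 7.6053 + 1.5652
Sum = 18.069

18.069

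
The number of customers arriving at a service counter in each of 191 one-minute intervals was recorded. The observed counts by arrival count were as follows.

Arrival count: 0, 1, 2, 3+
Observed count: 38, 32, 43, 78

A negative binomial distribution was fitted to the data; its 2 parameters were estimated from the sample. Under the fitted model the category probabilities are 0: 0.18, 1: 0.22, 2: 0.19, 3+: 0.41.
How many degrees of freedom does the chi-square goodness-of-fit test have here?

1

There are k = 4 categories and 2 parameters estimated from the data, so df = 4 − 1 − 2 = 1.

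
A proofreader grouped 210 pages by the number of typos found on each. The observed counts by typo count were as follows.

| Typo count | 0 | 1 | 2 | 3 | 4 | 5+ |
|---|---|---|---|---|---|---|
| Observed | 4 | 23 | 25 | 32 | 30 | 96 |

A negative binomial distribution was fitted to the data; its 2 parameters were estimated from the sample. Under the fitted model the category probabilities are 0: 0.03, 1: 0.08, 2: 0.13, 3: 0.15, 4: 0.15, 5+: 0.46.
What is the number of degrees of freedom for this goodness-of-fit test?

3

There are k = 6 categories and 2 parameters estimated from the data, so df = 6 − 1 − 2 = 3.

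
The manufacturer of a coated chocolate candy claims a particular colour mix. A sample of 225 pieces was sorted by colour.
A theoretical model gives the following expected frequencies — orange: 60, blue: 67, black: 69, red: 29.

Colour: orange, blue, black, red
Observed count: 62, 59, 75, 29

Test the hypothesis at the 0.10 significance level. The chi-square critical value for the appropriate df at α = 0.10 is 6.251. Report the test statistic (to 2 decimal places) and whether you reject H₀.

1.54; do not reject

cat         O        E   (O−E)²/E
orange     62       60      0.067
blue       59       67      0.955
black      75       69      0.522
red        29       29      0.000
Sum = 1.54
df = 3. Since 1.54 < 6.251, we do not reject H₀.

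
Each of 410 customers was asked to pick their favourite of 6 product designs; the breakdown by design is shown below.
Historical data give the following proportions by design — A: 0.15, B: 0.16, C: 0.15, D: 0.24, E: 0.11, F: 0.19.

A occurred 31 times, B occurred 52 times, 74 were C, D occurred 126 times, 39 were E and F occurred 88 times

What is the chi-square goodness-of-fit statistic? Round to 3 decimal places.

30.362

Expected counts E_i = n·p_i: 410×0.15 = 61.5, 410×0.16 = 65.6, 410×0.15 = 61.5, 410×0.24 = 98.4, 410×0.11 = 45.1, 410×0.19 = 77.9.
χ² = (31−61.5)²/61.5 + (52−65.6)²/65.6 + (74−61.5)²/61.5 + (126−98.4)²/98.4 + (39−45.1)²/45.1 + (88−77.9)²/77.9
   = 15.1260 + 2.8195 + 2.5407 + 7.7415 + 0.8251 + 1.3095
Sum = 30.362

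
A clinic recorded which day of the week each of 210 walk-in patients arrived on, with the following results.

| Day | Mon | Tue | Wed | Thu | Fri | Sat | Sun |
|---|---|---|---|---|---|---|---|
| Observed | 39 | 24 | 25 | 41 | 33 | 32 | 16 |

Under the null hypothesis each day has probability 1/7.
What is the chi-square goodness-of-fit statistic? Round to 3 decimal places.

Under H₀ each category has probability 1/7, so each expected count is 210/7 = 30.
χ² = (39−30)²/30 + (24−30)²/30 + (25−30)²/30 + (41−30)²/30 + (33−30)²/30 + (32−30)²/30 + (16−30)²/30
   = 2.7000 + 1.2000 + 0.8333 + 4.0333 + 0.3000 + 0.1333 + 6.5333
Sum = 15.733

15.733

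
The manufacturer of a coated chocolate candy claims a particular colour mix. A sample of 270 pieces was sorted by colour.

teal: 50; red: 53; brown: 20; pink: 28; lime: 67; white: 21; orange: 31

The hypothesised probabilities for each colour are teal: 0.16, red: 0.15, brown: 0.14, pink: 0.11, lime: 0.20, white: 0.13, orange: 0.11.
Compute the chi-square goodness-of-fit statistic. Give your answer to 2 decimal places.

Expected counts E_i = n·p_i: 270×0.16 = 43.2, 270×0.15 = 40.5, 270×0.14 = 37.8, 270×0.11 = 29.7, 270×0.20 = 54, 270×0.13 = 35.1, 270×0.11 = 29.7.
cat         O        E   (O−E)²/E
teal       50     43.2      1.070
red        53     40.5      3.858
brown      20     37.8      8.382
pink       28     29.7      0.097
lime       67       54      3.130
white      21     35.1      5.664
orange     31     29.7      0.057
Sum = 22.26

22.26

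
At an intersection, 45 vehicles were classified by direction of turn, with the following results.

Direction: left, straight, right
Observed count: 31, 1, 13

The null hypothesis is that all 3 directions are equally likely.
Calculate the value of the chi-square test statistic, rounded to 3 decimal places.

Under H₀ each category has probability 1/3, so each expected count is 45/3 = 15.
χ² = (31−15)²/15 + (1−15)²/15 + (13−15)²/15
   = 17.0667 + 13.0667 + 0.2667
Sum = 30.400

30.400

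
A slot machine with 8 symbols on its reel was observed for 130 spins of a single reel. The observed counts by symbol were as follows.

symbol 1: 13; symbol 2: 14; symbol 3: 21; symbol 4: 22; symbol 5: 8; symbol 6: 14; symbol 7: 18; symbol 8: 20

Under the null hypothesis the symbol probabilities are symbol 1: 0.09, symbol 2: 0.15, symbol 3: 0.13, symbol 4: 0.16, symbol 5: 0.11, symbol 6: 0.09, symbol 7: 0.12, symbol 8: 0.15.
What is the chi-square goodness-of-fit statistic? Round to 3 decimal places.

Expected counts E_i = n·p_i: 130×0.09 = 11.7, 130×0.15 = 19.5, 130×0.13 = 16.9, 130×0.16 = 20.8, 130×0.11 = 14.3, 130×0.09 = 11.7, 130×0.12 = 15.6, 130×0.15 = 19.5.
cat           O        E   (O−E)²/E
symbol 1     13     11.7     0.1444
symbol 2     14     19.5     1.5513
symbol 3     21     16.9     0.9947
symbol 4     22     20.8     0.0692
symbol 5      8     14.3     2.7755
symbol 6     14     11.7     0.4521
symbol 7     18     15.6     0.3692
symbol 8     20     19.5     0.0128
Sum = 6.369

6.369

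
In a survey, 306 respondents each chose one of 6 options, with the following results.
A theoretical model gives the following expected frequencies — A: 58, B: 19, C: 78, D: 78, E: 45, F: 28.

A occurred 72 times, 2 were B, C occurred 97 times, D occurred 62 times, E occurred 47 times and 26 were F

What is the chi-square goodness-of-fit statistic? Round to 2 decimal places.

cat         O        E   (O−E)²/E
A          72       58      3.379
B           2       19     15.211
C          97       78      4.628
D          62       78      3.282
E          47       45      0.089
F          26       28      0.143
Sum = 26.73

26.73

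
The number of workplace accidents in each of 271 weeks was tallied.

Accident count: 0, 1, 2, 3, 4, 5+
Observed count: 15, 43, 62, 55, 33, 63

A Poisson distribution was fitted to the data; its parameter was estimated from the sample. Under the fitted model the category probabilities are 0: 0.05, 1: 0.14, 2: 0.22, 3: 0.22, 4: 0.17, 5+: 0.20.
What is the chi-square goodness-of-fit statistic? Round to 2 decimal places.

6.42

Expected counts E_i = n·p_i: 271×0.05 = 13.55, 271×0.14 = 37.94, 271×0.22 = 59.62, 271×0.22 = 59.62, 271×0.17 = 46.07, 271×0.20 = 54.2.
cat         O        E   (O−E)²/E
0          15    13.55      0.155
1          43    37.94      0.675
2          62    59.62      0.095
3          55    59.62      0.358
4          33    46.07      3.708
5+         63     54.2      1.429
Sum = 6.42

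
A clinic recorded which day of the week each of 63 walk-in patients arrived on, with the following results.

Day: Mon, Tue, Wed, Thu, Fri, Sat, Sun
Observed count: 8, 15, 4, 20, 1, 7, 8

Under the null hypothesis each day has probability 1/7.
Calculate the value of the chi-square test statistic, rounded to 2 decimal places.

Expected count for each of the 7 categories: 63/7 = 9.
cat         O        E   (O−E)²/E
Mon         8        9      0.111
Tue        15        9      4.000
Wed         4        9      2.778
Thu        20        9     13.444
Fri         1        9      7.111
Sat         7        9      0.444
Sun         8        9      0.111
Sum = 28.00

28.00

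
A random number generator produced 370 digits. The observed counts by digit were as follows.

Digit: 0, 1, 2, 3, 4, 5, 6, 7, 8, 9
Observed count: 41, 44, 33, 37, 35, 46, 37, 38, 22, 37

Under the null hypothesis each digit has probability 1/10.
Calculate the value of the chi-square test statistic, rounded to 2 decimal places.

10.59

Under H₀ each category has probability 1/10, so each expected count is 370/10 = 37.
cat         O        E   (O−E)²/E
0          41       37      0.432
1          44       37      1.324
2          33       37      0.432
3          37       37      0.000
4          35       37      0.108
5          46       37      2.189
6          37       37      0.000
7          38       37      0.027
8          22       37      6.081
9          37       37      0.000
Sum = 10.59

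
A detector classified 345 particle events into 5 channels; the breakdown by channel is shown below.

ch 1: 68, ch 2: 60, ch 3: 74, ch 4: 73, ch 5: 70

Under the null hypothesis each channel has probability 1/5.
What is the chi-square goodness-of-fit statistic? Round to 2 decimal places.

1.80

Expected count for each of the 5 categories: 345/5 = 69.
χ² = (68−69)²/69 + (60−69)²/69 + (74−69)²/69 + (73−69)²/69 + (70−69)²/69
   = 0.014 + 1.174 + 0.362 + 0.232 + 0.014
Sum = 1.80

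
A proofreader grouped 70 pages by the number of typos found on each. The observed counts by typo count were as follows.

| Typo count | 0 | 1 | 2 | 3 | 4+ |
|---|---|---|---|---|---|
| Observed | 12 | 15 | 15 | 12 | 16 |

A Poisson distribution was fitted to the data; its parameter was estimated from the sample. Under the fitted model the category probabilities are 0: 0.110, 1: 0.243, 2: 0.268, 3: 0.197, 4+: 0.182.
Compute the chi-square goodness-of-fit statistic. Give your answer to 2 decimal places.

Expected counts E_i = n·p_i: 70×0.110 = 7.7, 70×0.243 = 17.01, 70×0.268 = 18.76, 70×0.197 = 13.79, 70×0.182 = 12.74.
χ² = (12−7.7)²/7.7 + (15−17.01)²/17.01 + (15−18.76)²/18.76 + (12−13.79)²/13.79 + (16−12.74)²/12.74
   = 2.401 + 0.238 + 0.754 + 0.232 + 0.834
Sum = 4.46

4.46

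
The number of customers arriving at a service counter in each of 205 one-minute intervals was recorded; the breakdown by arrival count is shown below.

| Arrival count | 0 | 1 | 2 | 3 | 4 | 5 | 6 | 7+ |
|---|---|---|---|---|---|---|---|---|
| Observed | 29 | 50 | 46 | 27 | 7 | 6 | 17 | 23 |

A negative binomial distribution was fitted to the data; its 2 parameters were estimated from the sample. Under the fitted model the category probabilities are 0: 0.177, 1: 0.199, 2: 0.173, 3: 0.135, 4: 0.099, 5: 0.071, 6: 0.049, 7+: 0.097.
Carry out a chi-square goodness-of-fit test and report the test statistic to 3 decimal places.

25.727

Expected counts E_i = n·p_i: 205×0.177 = 36.285, 205×0.199 = 40.795, 205×0.173 = 35.465, 205×0.135 = 27.675, 205×0.099 = 20.295, 205×0.071 = 14.555, 205×0.049 = 10.045, 205×0.097 = 19.885.
cat         O        E   (O−E)²/E
0          29   36.285     1.4626
1          50   40.795     2.0770
2          46   35.465     3.1295
3          27   27.675     0.0165
4           7   20.295     8.7094
5           6   14.555     5.0284
6          17   10.045     4.8155
7+         23   19.885     0.4880
Sum = 25.727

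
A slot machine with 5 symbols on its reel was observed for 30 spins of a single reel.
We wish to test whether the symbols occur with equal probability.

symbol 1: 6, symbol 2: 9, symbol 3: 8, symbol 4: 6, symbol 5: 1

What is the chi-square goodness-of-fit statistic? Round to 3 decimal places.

Under H₀ each category has probability 1/5, so each expected count is 30/5 = 6.
symbol 1: (6 − 6)²/6 = 0/6 = 0.0000
symbol 2: (9 − 6)²/6 = 9/6 = 1.5000
symbol 3: (8 − 6)²/6 = 4/6 = 0.6667
symbol 4: (6 − 6)²/6 = 0/6 = 0.0000
symbol 5: (1 − 6)²/6 = 25/6 = 4.1667
Sum = 6.333

6.333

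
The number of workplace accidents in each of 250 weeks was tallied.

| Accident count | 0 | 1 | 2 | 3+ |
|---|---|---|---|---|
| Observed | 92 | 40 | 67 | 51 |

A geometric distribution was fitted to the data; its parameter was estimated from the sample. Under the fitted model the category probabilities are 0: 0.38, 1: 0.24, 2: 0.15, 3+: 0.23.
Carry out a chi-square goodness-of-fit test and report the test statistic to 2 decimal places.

30.70

Expected counts E_i = n·p_i: 250×0.38 = 95, 250×0.24 = 60, 250×0.15 = 37.5, 250×0.23 = 57.5.
cat         O        E   (O−E)²/E
0          92       95      0.095
1          40       60      6.667
2          67     37.5     23.207
3+         51     57.5      0.735
Sum = 30.70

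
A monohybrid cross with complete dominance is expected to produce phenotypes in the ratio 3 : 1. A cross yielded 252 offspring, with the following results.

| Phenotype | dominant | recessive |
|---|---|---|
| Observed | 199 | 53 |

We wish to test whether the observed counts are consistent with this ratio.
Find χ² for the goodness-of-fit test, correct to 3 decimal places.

2.116

Ratio total = 4. Expected counts: 252×3/4 = 189, 252×1/4 = 63.
cat            O        E   (O−E)²/E
dominant     199      189     0.5291
recessive     53       63     1.5873
Sum = 2.116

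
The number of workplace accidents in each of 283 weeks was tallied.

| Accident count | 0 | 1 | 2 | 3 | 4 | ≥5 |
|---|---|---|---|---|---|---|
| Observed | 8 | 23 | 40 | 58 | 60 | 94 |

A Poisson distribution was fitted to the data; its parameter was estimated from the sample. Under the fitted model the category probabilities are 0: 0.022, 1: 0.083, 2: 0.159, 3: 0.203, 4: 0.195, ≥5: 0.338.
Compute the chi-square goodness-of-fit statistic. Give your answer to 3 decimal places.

Expected counts E_i = n·p_i: 283×0.022 = 6.226, 283×0.083 = 23.489, 283×0.159 = 44.997, 283×0.203 = 57.449, 283×0.195 = 55.185, 283×0.338 = 95.654.
0: (8 − 6.226)²/6.226 = 3.147076/6.226 = 0.5055
1: (23 − 23.489)²/23.489 = 0.239121/23.489 = 0.0102
2: (40 − 44.997)²/44.997 = 24.970009/44.997 = 0.5549
3: (58 − 57.449)²/57.449 = 0.303601/57.449 = 0.0053
4: (60 − 55.185)²/55.185 = 23.184225/55.185 = 0.4201
≥5: (94 − 95.654)²/95.654 = 2.735716/95.654 = 0.0286
Sum = 1.525

1.525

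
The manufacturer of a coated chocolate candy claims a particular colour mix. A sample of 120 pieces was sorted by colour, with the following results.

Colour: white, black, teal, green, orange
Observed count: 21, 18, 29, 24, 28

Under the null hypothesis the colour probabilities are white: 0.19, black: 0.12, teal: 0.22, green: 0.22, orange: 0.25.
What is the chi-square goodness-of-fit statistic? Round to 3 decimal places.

1.650

Expected counts E_i = n·p_i: 120×0.19 = 22.8, 120×0.12 = 14.4, 120×0.22 = 26.4, 120×0.22 = 26.4, 120×0.25 = 30.
cat         O        E   (O−E)²/E
white      21     22.8     0.1421
black      18     14.4     0.9000
teal       29     26.4     0.2561
green      24     26.4     0.2182
orange     28       30     0.1333
Sum = 1.650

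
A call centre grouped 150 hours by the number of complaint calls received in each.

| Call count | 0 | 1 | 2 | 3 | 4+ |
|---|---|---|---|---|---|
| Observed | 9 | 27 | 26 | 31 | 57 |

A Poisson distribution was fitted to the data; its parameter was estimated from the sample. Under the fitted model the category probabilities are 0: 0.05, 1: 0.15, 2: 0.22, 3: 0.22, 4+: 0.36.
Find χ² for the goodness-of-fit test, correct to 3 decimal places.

2.973

Expected counts E_i = n·p_i: 150×0.05 = 7.5, 150×0.15 = 22.5, 150×0.22 = 33, 150×0.22 = 33, 150×0.36 = 54.
χ² = (9−7.5)²/7.5 + (27−22.5)²/22.5 + (26−33)²/33 + (31−33)²/33 + (57−54)²/54
   = 0.3000 + 0.9000 + 1.4848 + 0.1212 + 0.1667
Sum = 2.973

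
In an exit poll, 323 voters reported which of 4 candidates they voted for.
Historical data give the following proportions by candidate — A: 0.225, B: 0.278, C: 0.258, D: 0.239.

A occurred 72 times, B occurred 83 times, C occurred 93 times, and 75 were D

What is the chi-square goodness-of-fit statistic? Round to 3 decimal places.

Expected counts E_i = n·p_i: 323×0.225 = 72.675, 323×0.278 = 89.794, 323×0.258 = 83.334, 323×0.239 = 77.197.
A: (72 − 72.675)²/72.675 = 0.455625/72.675 = 0.0063
B: (83 − 89.794)²/89.794 = 46.158436/89.794 = 0.5140
C: (93 − 83.334)²/83.334 = 93.431556/83.334 = 1.1212
D: (75 − 77.197)²/77.197 = 4.826809/77.197 = 0.0625
Sum = 1.704

1.704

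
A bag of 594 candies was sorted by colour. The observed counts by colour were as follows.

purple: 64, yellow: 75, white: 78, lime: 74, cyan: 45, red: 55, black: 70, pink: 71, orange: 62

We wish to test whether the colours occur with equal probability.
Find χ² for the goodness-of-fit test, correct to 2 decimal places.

13.82

Expected count for each of the 9 categories: 594/9 = 66.
χ² = (64−66)²/66 + (75−66)²/66 + (78−66)²/66 + (74−66)²/66 + (45−66)²/66 + (55−66)²/66 + (70−66)²/66 + (71−66)²/66 + (62−66)²/66
   = 0.061 + 1.227 + 2.182 + 0.970 + 6.682 + 1.833 + 0.242 + 0.379 + 0.242
Sum = 13.82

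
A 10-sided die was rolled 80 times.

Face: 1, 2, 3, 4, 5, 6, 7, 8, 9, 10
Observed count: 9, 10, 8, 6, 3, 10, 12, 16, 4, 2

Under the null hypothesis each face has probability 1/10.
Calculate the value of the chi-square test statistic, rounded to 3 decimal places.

21.250

Expected count for each of the 10 categories: 80/10 = 8.
cat         O        E   (O−E)²/E
1           9        8     0.1250
2          10        8     0.5000
3           8        8     0.0000
4           6        8     0.5000
5           3        8     3.1250
6          10        8     0.5000
7          12        8     2.0000
8          16        8     8.0000
9           4        8     2.0000
10          2        8     4.5000
Sum = 21.250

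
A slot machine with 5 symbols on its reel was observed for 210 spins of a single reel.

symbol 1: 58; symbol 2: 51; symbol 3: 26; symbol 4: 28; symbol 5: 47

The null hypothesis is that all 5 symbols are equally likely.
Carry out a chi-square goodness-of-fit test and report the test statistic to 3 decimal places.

Expected count for each of the 5 categories: 210/5 = 42.
cat           O        E   (O−E)²/E
symbol 1     58       42     6.0952
symbol 2     51       42     1.9286
symbol 3     26       42     6.0952
symbol 4     28       42     4.6667
symbol 5     47       42     0.5952
Sum = 19.381

19.381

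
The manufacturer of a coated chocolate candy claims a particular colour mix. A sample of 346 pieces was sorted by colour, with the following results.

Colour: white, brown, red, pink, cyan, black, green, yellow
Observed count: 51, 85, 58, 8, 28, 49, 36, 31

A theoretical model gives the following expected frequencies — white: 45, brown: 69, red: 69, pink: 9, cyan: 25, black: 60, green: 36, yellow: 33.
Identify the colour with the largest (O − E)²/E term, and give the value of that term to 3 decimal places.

brown, 3.710

white: (51 − 45)²/45 = 36/45 = 0.8000
brown: (85 − 69)²/69 = 256/69 = 3.7101
red: (58 − 69)²/69 = 121/69 = 1.7536
pink: (8 − 9)²/9 = 1/9 = 0.1111
cyan: (28 − 25)²/25 = 9/25 = 0.3600
black: (49 − 60)²/60 = 121/60 = 2.0167
green: (36 − 36)²/36 = 0/36 = 0.0000
yellow: (31 − 33)²/33 = 4/33 = 0.1212
The largest term is for brown: 3.710.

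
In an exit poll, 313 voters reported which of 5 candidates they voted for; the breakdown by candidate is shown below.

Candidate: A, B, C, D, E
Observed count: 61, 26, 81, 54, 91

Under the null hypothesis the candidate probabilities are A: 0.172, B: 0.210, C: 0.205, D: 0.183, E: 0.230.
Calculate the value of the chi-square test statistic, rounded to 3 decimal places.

Expected counts E_i = n·p_i: 313×0.172 = 53.836, 313×0.210 = 65.73, 313×0.205 = 64.165, 313×0.183 = 57.279, 313×0.230 = 71.99.
χ² = (61−53.836)²/53.836 + (26−65.73)²/65.73 + (81−64.165)²/64.165 + (54−57.279)²/57.279 + (91−71.99)²/71.99
   = 0.9533 + 24.0145 + 4.4170 + 0.1877 + 5.0199
Sum = 34.592

34.592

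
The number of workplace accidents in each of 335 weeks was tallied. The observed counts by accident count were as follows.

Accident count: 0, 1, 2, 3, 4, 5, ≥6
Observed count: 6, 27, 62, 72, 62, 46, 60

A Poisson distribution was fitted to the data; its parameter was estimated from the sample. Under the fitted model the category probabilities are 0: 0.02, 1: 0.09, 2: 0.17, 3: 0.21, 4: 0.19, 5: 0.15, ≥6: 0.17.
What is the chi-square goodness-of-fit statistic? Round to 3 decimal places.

1.454

Expected counts E_i = n·p_i: 335×0.02 = 6.7, 335×0.09 = 30.15, 335×0.17 = 56.95, 335×0.21 = 70.35, 335×0.19 = 63.65, 335×0.15 = 50.25, 335×0.17 = 56.95.
χ² = (6−6.7)²/6.7 + (27−30.15)²/30.15 + (62−56.95)²/56.95 + (72−70.35)²/70.35 + (62−63.65)²/63.65 + (46−50.25)²/50.25 + (60−56.95)²/56.95
   = 0.0731 + 0.3291 + 0.4478 + 0.0387 + 0.0428 + 0.3595 + 0.1633
Sum = 1.454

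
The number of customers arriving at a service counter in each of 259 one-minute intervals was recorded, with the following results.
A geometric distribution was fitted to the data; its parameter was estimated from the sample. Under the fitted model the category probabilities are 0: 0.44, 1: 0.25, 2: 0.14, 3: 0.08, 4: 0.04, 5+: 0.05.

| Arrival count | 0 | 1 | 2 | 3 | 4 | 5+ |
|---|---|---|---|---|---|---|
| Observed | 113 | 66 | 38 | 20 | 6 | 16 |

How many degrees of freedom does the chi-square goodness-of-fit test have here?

4

There are k = 6 categories and 1 parameter estimated from the data, so df = 6 − 1 − 1 = 4.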